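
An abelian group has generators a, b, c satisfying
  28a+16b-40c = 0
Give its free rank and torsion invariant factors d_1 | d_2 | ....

rank_ℚ(R)=1; free=3−1=2
SNF(R) diag = [4] → torsion [4]

Answer: M ≅ ℤ^2 ⊕ ℤ/4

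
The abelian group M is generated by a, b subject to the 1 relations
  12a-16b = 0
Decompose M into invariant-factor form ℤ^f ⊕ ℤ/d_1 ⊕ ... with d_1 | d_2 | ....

Answer: M ≅ ℤ^1 ⊕ ℤ/4

Derivation:
rank_ℚ(R)=1; free=2−1=1
SNF(R) diag = [4] → torsion [4]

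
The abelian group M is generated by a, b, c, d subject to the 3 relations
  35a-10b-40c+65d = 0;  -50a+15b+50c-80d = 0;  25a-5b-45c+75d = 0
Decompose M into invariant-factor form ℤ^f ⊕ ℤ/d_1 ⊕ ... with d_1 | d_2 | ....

rank_ℚ(R)=3; free=4−3=1
SNF(R) diag = [5, 5, 5] → torsion [5, 5, 5]

Answer: M ≅ ℤ^1 ⊕ ℤ/5 ⊕ ℤ/5 ⊕ ℤ/5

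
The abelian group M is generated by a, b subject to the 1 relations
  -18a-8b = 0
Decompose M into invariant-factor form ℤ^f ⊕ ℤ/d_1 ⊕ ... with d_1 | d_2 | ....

Answer: M ≅ ℤ^1 ⊕ ℤ/2

Derivation:
rank_ℚ(R)=1; free=2−1=1
SNF(R) diag = [2] → torsion [2]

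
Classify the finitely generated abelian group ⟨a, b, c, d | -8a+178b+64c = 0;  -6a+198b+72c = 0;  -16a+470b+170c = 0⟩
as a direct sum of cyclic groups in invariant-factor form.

Answer: M ≅ ℤ^1 ⊕ ℤ/2 ⊕ ℤ/6 ⊕ ℤ/18

Derivation:
rank_ℚ(R)=3; free=4−3=1
SNF(R) diag = [2, 6, 18] → torsion [2, 6, 18]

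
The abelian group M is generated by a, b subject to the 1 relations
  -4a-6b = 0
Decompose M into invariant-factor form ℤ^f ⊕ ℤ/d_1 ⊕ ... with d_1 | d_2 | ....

Answer: M ≅ ℤ^1 ⊕ ℤ/2

Derivation:
rank_ℚ(R)=1; free=2−1=1
SNF(R) diag = [2] → torsion [2]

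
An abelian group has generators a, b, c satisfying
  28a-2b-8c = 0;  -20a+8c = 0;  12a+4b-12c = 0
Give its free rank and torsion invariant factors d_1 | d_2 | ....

rank_ℚ(R)=3; free=3−3=0
SNF(R) diag = [2, 4, 4] → torsion [2, 4, 4]

Answer: M ≅ ℤ/2 ⊕ ℤ/4 ⊕ ℤ/4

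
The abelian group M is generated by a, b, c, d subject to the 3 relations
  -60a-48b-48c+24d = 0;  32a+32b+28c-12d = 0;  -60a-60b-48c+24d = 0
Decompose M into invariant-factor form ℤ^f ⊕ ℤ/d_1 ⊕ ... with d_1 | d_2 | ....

Answer: M ≅ ℤ^1 ⊕ ℤ/4 ⊕ ℤ/12 ⊕ ℤ/12

Derivation:
rank_ℚ(R)=3; free=4−3=1
SNF(R) diag = [4, 12, 12] → torsion [4, 12, 12]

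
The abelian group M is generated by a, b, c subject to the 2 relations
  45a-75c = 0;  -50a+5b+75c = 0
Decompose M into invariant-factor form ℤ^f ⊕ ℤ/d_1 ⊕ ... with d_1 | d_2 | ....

Answer: M ≅ ℤ^1 ⊕ ℤ/5 ⊕ ℤ/15

Derivation:
rank_ℚ(R)=2; free=3−2=1
SNF(R) diag = [5, 15] → torsion [5, 15]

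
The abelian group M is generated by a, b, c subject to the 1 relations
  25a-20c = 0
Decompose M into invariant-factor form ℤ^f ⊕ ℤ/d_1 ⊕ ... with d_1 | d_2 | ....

Answer: M ≅ ℤ^2 ⊕ ℤ/5

Derivation:
rank_ℚ(R)=1; free=3−1=2
SNF(R) diag = [5] → torsion [5]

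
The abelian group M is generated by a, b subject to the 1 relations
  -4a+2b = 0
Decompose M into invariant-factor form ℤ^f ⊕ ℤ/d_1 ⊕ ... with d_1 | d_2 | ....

Answer: M ≅ ℤ^1 ⊕ ℤ/2

Derivation:
rank_ℚ(R)=1; free=2−1=1
SNF(R) diag = [2] → torsion [2]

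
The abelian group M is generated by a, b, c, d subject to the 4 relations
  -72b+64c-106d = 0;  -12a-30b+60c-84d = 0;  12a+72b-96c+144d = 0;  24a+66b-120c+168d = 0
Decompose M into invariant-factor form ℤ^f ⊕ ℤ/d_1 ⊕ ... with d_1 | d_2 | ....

Answer: M ≅ ℤ/2 ⊕ ℤ/6 ⊕ ℤ/12 ⊕ ℤ/12

Derivation:
rank_ℚ(R)=4; free=4−4=0
SNF(R) diag = [2, 6, 12, 12] → torsion [2, 6, 12, 12]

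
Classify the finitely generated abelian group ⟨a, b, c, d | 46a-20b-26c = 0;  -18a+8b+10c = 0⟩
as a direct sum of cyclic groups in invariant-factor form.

rank_ℚ(R)=2; free=4−2=2
SNF(R) diag = [2, 4] → torsion [2, 4]

Answer: M ≅ ℤ^2 ⊕ ℤ/2 ⊕ ℤ/4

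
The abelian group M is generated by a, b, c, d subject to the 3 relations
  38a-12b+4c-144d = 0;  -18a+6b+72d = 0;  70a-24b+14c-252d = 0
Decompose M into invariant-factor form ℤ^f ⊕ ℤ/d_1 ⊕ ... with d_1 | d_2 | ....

rank_ℚ(R)=3; free=4−3=1
SNF(R) diag = [2, 6, 18] → torsion [2, 6, 18]

Answer: M ≅ ℤ^1 ⊕ ℤ/2 ⊕ ℤ/6 ⊕ ℤ/18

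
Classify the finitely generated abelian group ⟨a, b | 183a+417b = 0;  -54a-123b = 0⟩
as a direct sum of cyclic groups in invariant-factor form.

rank_ℚ(R)=2; free=2−2=0
SNF(R) diag = [3, 3] → torsion [3, 3]

Answer: M ≅ ℤ/3 ⊕ ℤ/3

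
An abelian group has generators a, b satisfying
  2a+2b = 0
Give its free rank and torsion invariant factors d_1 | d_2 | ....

rank_ℚ(R)=1; free=2−1=1
SNF(R) diag = [2] → torsion [2]

Answer: M ≅ ℤ^1 ⊕ ℤ/2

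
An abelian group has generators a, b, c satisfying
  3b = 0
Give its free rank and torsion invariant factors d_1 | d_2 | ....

rank_ℚ(R)=1; free=3−1=2
SNF(R) diag = [3] → torsion [3]

Answer: M ≅ ℤ^2 ⊕ ℤ/3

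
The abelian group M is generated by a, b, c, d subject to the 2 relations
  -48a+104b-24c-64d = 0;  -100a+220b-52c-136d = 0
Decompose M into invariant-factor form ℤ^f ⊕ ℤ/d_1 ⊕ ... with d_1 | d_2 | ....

rank_ℚ(R)=2; free=4−2=2
SNF(R) diag = [4, 8] → torsion [4, 8]

Answer: M ≅ ℤ^2 ⊕ ℤ/4 ⊕ ℤ/8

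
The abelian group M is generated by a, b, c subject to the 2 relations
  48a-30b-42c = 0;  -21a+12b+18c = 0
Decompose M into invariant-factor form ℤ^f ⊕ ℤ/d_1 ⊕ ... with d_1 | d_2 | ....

rank_ℚ(R)=2; free=3−2=1
SNF(R) diag = [3, 6] → torsion [3, 6]

Answer: M ≅ ℤ^1 ⊕ ℤ/3 ⊕ ℤ/6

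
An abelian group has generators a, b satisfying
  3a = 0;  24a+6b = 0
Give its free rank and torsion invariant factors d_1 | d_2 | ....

Answer: M ≅ ℤ/3 ⊕ ℤ/6

Derivation:
rank_ℚ(R)=2; free=2−2=0
SNF(R) diag = [3, 6] → torsion [3, 6]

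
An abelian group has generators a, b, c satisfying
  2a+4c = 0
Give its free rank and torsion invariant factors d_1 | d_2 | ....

Answer: M ≅ ℤ^2 ⊕ ℤ/2

Derivation:
rank_ℚ(R)=1; free=3−1=2
SNF(R) diag = [2] → torsion [2]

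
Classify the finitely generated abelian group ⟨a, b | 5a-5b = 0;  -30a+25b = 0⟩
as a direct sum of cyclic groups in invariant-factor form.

Answer: M ≅ ℤ/5 ⊕ ℤ/5

Derivation:
rank_ℚ(R)=2; free=2−2=0
SNF(R) diag = [5, 5] → torsion [5, 5]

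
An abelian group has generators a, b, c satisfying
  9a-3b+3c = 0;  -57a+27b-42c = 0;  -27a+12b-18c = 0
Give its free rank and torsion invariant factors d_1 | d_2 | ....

rank_ℚ(R)=3; free=3−3=0
SNF(R) diag = [3, 3, 3] → torsion [3, 3, 3]

Answer: M ≅ ℤ/3 ⊕ ℤ/3 ⊕ ℤ/3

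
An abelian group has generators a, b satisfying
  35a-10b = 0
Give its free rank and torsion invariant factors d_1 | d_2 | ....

rank_ℚ(R)=1; free=2−1=1
SNF(R) diag = [5] → torsion [5]

Answer: M ≅ ℤ^1 ⊕ ℤ/5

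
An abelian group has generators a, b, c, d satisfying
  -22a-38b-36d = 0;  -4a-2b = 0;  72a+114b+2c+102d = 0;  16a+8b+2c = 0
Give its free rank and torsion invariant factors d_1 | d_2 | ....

Answer: M ≅ ℤ/2 ⊕ ℤ/2 ⊕ ℤ/6 ⊕ ℤ/18

Derivation:
rank_ℚ(R)=4; free=4−4=0
SNF(R) diag = [2, 2, 6, 18] → torsion [2, 2, 6, 18]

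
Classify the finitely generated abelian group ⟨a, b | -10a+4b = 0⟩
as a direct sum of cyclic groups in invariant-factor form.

Answer: M ≅ ℤ^1 ⊕ ℤ/2

Derivation:
rank_ℚ(R)=1; free=2−1=1
SNF(R) diag = [2] → torsion [2]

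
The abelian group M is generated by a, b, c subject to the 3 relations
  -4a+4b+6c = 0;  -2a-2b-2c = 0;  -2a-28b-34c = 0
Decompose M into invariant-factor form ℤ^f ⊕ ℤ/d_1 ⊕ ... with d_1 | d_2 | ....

Answer: M ≅ ℤ/2 ⊕ ℤ/2 ⊕ ℤ/2

Derivation:
rank_ℚ(R)=3; free=3−3=0
SNF(R) diag = [2, 2, 2] → torsion [2, 2, 2]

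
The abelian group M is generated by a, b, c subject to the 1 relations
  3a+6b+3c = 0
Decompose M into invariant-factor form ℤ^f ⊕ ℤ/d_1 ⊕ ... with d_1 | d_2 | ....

Answer: M ≅ ℤ^2 ⊕ ℤ/3

Derivation:
rank_ℚ(R)=1; free=3−1=2
SNF(R) diag = [3] → torsion [3]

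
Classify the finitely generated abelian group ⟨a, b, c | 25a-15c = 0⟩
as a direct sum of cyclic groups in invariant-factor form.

Answer: M ≅ ℤ^2 ⊕ ℤ/5

Derivation:
rank_ℚ(R)=1; free=3−1=2
SNF(R) diag = [5] → torsion [5]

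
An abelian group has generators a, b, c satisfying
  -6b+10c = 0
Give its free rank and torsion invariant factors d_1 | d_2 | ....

rank_ℚ(R)=1; free=3−1=2
SNF(R) diag = [2] → torsion [2]

Answer: M ≅ ℤ^2 ⊕ ℤ/2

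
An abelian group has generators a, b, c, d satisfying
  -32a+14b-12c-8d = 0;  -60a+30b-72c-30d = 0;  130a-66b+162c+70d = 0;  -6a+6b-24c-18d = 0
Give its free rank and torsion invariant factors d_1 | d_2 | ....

rank_ℚ(R)=4; free=4−4=0
SNF(R) diag = [2, 2, 6, 6] → torsion [2, 2, 6, 6]

Answer: M ≅ ℤ/2 ⊕ ℤ/2 ⊕ ℤ/6 ⊕ ℤ/6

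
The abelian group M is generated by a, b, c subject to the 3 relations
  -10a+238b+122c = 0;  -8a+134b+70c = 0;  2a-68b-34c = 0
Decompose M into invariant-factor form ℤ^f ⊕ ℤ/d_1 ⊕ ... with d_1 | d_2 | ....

Answer: M ≅ ℤ/2 ⊕ ℤ/6 ⊕ ℤ/18

Derivation:
rank_ℚ(R)=3; free=3−3=0
SNF(R) diag = [2, 6, 18] → torsion [2, 6, 18]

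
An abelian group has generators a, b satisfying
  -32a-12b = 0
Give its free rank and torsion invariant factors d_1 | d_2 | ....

Answer: M ≅ ℤ^1 ⊕ ℤ/4

Derivation:
rank_ℚ(R)=1; free=2−1=1
SNF(R) diag = [4] → torsion [4]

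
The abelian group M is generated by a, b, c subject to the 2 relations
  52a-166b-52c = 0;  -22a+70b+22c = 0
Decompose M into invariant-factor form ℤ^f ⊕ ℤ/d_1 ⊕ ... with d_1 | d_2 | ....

Answer: M ≅ ℤ^1 ⊕ ℤ/2 ⊕ ℤ/6

Derivation:
rank_ℚ(R)=2; free=3−2=1
SNF(R) diag = [2, 6] → torsion [2, 6]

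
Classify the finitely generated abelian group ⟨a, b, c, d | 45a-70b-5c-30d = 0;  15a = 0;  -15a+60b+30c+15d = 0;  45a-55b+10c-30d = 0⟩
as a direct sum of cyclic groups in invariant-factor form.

rank_ℚ(R)=4; free=4−4=0
SNF(R) diag = [5, 15, 15, 15] → torsion [5, 15, 15, 15]

Answer: M ≅ ℤ/5 ⊕ ℤ/15 ⊕ ℤ/15 ⊕ ℤ/15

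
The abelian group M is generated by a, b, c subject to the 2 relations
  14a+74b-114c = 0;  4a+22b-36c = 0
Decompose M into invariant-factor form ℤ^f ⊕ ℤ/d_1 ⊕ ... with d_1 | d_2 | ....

Answer: M ≅ ℤ^1 ⊕ ℤ/2 ⊕ ℤ/6

Derivation:
rank_ℚ(R)=2; free=3−2=1
SNF(R) diag = [2, 6] → torsion [2, 6]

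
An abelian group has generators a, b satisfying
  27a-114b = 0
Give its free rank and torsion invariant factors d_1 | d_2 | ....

Answer: M ≅ ℤ^1 ⊕ ℤ/3

Derivation:
rank_ℚ(R)=1; free=2−1=1
SNF(R) diag = [3] → torsion [3]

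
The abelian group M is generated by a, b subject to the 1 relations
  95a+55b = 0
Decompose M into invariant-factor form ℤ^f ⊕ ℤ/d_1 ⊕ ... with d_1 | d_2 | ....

rank_ℚ(R)=1; free=2−1=1
SNF(R) diag = [5] → torsion [5]

Answer: M ≅ ℤ^1 ⊕ ℤ/5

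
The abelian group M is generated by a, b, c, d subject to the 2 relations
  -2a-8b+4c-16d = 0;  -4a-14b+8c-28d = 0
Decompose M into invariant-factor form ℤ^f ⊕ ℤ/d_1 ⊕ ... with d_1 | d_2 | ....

Answer: M ≅ ℤ^2 ⊕ ℤ/2 ⊕ ℤ/2

Derivation:
rank_ℚ(R)=2; free=4−2=2
SNF(R) diag = [2, 2] → torsion [2, 2]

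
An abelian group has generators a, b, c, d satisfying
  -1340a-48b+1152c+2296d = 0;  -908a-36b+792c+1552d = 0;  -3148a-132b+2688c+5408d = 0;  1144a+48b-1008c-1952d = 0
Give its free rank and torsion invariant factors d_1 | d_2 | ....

Answer: M ≅ ℤ/4 ⊕ ℤ/12 ⊕ ℤ/24 ⊕ ℤ/48

Derivation:
rank_ℚ(R)=4; free=4−4=0
SNF(R) diag = [4, 12, 24, 48] → torsion [4, 12, 24, 48]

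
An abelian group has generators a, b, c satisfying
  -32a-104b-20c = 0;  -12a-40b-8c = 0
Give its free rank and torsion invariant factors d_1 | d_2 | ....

rank_ℚ(R)=2; free=3−2=1
SNF(R) diag = [4, 4] → torsion [4, 4]

Answer: M ≅ ℤ^1 ⊕ ℤ/4 ⊕ ℤ/4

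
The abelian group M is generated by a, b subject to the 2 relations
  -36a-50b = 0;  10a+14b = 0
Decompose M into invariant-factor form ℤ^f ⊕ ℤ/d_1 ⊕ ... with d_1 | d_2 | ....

Answer: M ≅ ℤ/2 ⊕ ℤ/2

Derivation:
rank_ℚ(R)=2; free=2−2=0
SNF(R) diag = [2, 2] → torsion [2, 2]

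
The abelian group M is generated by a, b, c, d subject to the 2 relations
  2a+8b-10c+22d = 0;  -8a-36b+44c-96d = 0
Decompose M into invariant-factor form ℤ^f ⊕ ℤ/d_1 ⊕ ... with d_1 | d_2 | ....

rank_ℚ(R)=2; free=4−2=2
SNF(R) diag = [2, 4] → torsion [2, 4]

Answer: M ≅ ℤ^2 ⊕ ℤ/2 ⊕ ℤ/4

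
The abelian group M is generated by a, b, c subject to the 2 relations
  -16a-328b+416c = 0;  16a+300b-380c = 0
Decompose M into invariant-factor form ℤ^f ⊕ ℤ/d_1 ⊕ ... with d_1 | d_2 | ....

Answer: M ≅ ℤ^1 ⊕ ℤ/4 ⊕ ℤ/8

Derivation:
rank_ℚ(R)=2; free=3−2=1
SNF(R) diag = [4, 8] → torsion [4, 8]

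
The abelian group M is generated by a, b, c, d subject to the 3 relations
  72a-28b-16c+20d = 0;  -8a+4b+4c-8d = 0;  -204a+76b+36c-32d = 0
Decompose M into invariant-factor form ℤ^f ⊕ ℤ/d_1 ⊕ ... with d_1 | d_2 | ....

Answer: M ≅ ℤ^1 ⊕ ℤ/4 ⊕ ℤ/4 ⊕ ℤ/4

Derivation:
rank_ℚ(R)=3; free=4−3=1
SNF(R) diag = [4, 4, 4] → torsion [4, 4, 4]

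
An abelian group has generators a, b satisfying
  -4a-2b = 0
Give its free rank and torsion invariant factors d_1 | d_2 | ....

rank_ℚ(R)=1; free=2−1=1
SNF(R) diag = [2] → torsion [2]

Answer: M ≅ ℤ^1 ⊕ ℤ/2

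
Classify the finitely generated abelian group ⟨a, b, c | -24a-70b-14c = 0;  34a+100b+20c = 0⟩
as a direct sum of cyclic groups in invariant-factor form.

rank_ℚ(R)=2; free=3−2=1
SNF(R) diag = [2, 2] → torsion [2, 2]

Answer: M ≅ ℤ^1 ⊕ ℤ/2 ⊕ ℤ/2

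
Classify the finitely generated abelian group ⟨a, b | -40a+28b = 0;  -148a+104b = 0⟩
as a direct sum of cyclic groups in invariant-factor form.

rank_ℚ(R)=2; free=2−2=0
SNF(R) diag = [4, 4] → torsion [4, 4]

Answer: M ≅ ℤ/4 ⊕ ℤ/4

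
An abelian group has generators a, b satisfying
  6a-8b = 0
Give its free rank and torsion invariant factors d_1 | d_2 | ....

Answer: M ≅ ℤ^1 ⊕ ℤ/2

Derivation:
rank_ℚ(R)=1; free=2−1=1
SNF(R) diag = [2] → torsion [2]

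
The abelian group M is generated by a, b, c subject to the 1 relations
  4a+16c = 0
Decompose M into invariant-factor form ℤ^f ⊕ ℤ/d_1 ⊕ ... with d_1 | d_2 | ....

Answer: M ≅ ℤ^2 ⊕ ℤ/4

Derivation:
rank_ℚ(R)=1; free=3−1=2
SNF(R) diag = [4] → torsion [4]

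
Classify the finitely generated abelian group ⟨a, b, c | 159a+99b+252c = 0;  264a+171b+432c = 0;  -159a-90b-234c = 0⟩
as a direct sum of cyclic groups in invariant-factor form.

Answer: M ≅ ℤ/3 ⊕ ℤ/9 ⊕ ℤ/18

Derivation:
rank_ℚ(R)=3; free=3−3=0
SNF(R) diag = [3, 9, 18] → torsion [3, 9, 18]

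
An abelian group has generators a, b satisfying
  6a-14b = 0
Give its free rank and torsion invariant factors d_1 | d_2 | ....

Answer: M ≅ ℤ^1 ⊕ ℤ/2

Derivation:
rank_ℚ(R)=1; free=2−1=1
SNF(R) diag = [2] → torsion [2]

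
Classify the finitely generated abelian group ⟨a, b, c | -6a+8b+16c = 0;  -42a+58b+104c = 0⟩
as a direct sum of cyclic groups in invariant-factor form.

rank_ℚ(R)=2; free=3−2=1
SNF(R) diag = [2, 6] → torsion [2, 6]

Answer: M ≅ ℤ^1 ⊕ ℤ/2 ⊕ ℤ/6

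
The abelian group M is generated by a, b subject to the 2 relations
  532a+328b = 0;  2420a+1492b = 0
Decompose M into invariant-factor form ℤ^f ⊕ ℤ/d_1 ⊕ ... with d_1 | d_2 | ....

Answer: M ≅ ℤ/4 ⊕ ℤ/4

Derivation:
rank_ℚ(R)=2; free=2−2=0
SNF(R) diag = [4, 4] → torsion [4, 4]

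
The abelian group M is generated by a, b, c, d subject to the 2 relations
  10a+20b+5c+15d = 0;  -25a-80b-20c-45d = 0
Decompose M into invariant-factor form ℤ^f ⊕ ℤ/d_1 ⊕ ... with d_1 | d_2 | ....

rank_ℚ(R)=2; free=4−2=2
SNF(R) diag = [5, 15] → torsion [5, 15]

Answer: M ≅ ℤ^2 ⊕ ℤ/5 ⊕ ℤ/15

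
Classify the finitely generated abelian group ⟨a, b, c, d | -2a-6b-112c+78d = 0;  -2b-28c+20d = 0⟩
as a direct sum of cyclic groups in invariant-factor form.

Answer: M ≅ ℤ^2 ⊕ ℤ/2 ⊕ ℤ/2

Derivation:
rank_ℚ(R)=2; free=4−2=2
SNF(R) diag = [2, 2] → torsion [2, 2]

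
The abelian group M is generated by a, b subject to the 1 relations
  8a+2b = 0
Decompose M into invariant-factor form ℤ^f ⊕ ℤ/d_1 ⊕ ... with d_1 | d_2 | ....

rank_ℚ(R)=1; free=2−1=1
SNF(R) diag = [2] → torsion [2]

Answer: M ≅ ℤ^1 ⊕ ℤ/2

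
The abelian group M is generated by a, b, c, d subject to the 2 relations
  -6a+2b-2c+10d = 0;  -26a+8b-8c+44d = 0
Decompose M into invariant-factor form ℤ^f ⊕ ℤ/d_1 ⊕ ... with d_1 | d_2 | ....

rank_ℚ(R)=2; free=4−2=2
SNF(R) diag = [2, 2] → torsion [2, 2]

Answer: M ≅ ℤ^2 ⊕ ℤ/2 ⊕ ℤ/2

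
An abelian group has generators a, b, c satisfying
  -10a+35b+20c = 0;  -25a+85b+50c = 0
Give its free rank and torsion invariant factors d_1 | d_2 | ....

Answer: M ≅ ℤ^1 ⊕ ℤ/5 ⊕ ℤ/5

Derivation:
rank_ℚ(R)=2; free=3−2=1
SNF(R) diag = [5, 5] → torsion [5, 5]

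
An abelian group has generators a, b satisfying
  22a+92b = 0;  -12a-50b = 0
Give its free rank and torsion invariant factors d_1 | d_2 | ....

rank_ℚ(R)=2; free=2−2=0
SNF(R) diag = [2, 2] → torsion [2, 2]

Answer: M ≅ ℤ/2 ⊕ ℤ/2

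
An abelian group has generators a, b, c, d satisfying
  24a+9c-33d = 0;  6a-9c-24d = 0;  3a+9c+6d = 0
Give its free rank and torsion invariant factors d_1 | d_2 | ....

rank_ℚ(R)=3; free=4−3=1
SNF(R) diag = [3, 9, 9] → torsion [3, 9, 9]

Answer: M ≅ ℤ^1 ⊕ ℤ/3 ⊕ ℤ/9 ⊕ ℤ/9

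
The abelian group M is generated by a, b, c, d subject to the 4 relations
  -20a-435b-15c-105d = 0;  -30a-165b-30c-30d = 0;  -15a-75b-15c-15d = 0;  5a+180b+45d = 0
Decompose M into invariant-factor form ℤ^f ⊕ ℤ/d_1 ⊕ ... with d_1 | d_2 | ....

Answer: M ≅ ℤ/5 ⊕ ℤ/15 ⊕ ℤ/15 ⊕ ℤ/45

Derivation:
rank_ℚ(R)=4; free=4−4=0
SNF(R) diag = [5, 15, 15, 45] → torsion [5, 15, 15, 45]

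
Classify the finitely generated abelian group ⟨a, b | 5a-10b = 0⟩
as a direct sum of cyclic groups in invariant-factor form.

rank_ℚ(R)=1; free=2−1=1
SNF(R) diag = [5] → torsion [5]

Answer: M ≅ ℤ^1 ⊕ ℤ/5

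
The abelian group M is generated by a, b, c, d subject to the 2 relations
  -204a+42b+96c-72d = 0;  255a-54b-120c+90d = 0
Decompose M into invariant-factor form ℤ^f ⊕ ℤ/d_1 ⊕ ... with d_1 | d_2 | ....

Answer: M ≅ ℤ^2 ⊕ ℤ/3 ⊕ ℤ/6

Derivation:
rank_ℚ(R)=2; free=4−2=2
SNF(R) diag = [3, 6] → torsion [3, 6]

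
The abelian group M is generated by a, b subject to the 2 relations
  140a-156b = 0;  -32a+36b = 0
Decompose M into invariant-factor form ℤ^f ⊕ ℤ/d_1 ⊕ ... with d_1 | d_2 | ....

Answer: M ≅ ℤ/4 ⊕ ℤ/12

Derivation:
rank_ℚ(R)=2; free=2−2=0
SNF(R) diag = [4, 12] → torsion [4, 12]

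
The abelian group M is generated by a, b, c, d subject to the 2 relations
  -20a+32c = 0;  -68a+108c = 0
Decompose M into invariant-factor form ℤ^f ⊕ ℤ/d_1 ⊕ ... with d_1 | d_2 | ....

Answer: M ≅ ℤ^2 ⊕ ℤ/4 ⊕ ℤ/4

Derivation:
rank_ℚ(R)=2; free=4−2=2
SNF(R) diag = [4, 4] → torsion [4, 4]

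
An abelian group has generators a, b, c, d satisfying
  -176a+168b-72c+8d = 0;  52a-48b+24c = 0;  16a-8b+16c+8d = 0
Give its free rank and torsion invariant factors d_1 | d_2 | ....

Answer: M ≅ ℤ^1 ⊕ ℤ/4 ⊕ ℤ/8 ⊕ ℤ/8

Derivation:
rank_ℚ(R)=3; free=4−3=1
SNF(R) diag = [4, 8, 8] → torsion [4, 8, 8]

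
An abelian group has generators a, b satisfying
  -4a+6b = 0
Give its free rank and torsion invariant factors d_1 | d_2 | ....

Answer: M ≅ ℤ^1 ⊕ ℤ/2

Derivation:
rank_ℚ(R)=1; free=2−1=1
SNF(R) diag = [2] → torsion [2]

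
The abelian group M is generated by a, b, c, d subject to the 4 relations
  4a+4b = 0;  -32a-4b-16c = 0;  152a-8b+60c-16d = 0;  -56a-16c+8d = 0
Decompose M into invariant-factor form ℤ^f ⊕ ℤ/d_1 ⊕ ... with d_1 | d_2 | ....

Answer: M ≅ ℤ/4 ⊕ ℤ/4 ⊕ ℤ/4 ⊕ ℤ/8

Derivation:
rank_ℚ(R)=4; free=4−4=0
SNF(R) diag = [4, 4, 4, 8] → torsion [4, 4, 4, 8]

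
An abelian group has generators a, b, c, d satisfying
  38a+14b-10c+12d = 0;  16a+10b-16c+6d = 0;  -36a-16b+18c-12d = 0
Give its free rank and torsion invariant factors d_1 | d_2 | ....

rank_ℚ(R)=3; free=4−3=1
SNF(R) diag = [2, 2, 2] → torsion [2, 2, 2]

Answer: M ≅ ℤ^1 ⊕ ℤ/2 ⊕ ℤ/2 ⊕ ℤ/2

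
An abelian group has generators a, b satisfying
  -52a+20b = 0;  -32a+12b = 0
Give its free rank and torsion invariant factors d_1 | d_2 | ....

Answer: M ≅ ℤ/4 ⊕ ℤ/4

Derivation:
rank_ℚ(R)=2; free=2−2=0
SNF(R) diag = [4, 4] → torsion [4, 4]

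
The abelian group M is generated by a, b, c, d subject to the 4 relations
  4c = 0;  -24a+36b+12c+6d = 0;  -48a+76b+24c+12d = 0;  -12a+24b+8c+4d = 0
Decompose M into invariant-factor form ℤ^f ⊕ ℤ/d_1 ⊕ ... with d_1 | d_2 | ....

Answer: M ≅ ℤ/2 ⊕ ℤ/4 ⊕ ℤ/4 ⊕ ℤ/12

Derivation:
rank_ℚ(R)=4; free=4−4=0
SNF(R) diag = [2, 4, 4, 12] → torsion [2, 4, 4, 12]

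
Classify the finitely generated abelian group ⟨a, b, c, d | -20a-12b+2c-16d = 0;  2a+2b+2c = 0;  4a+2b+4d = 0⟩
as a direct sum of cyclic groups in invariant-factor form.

rank_ℚ(R)=3; free=4−3=1
SNF(R) diag = [2, 2, 6] → torsion [2, 2, 6]

Answer: M ≅ ℤ^1 ⊕ ℤ/2 ⊕ ℤ/2 ⊕ ℤ/6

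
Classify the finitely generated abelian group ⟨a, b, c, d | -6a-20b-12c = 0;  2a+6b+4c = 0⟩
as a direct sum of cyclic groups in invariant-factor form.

Answer: M ≅ ℤ^2 ⊕ ℤ/2 ⊕ ℤ/2

Derivation:
rank_ℚ(R)=2; free=4−2=2
SNF(R) diag = [2, 2] → torsion [2, 2]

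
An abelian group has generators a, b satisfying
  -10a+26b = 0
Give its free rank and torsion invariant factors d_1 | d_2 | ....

rank_ℚ(R)=1; free=2−1=1
SNF(R) diag = [2] → torsion [2]

Answer: M ≅ ℤ^1 ⊕ ℤ/2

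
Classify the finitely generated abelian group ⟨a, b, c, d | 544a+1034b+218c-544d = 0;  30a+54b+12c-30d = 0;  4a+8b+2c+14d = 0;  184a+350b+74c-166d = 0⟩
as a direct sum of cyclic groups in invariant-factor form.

rank_ℚ(R)=4; free=4−4=0
SNF(R) diag = [2, 6, 18, 18] → torsion [2, 6, 18, 18]

Answer: M ≅ ℤ/2 ⊕ ℤ/6 ⊕ ℤ/18 ⊕ ℤ/18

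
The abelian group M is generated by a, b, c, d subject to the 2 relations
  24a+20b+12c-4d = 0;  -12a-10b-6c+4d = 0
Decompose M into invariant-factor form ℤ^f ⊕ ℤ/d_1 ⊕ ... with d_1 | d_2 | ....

Answer: M ≅ ℤ^2 ⊕ ℤ/2 ⊕ ℤ/4

Derivation:
rank_ℚ(R)=2; free=4−2=2
SNF(R) diag = [2, 4] → torsion [2, 4]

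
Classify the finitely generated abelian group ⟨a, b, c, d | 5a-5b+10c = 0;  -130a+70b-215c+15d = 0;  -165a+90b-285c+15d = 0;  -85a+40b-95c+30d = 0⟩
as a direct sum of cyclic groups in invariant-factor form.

Answer: M ≅ ℤ/5 ⊕ ℤ/15 ⊕ ℤ/15 ⊕ ℤ/15

Derivation:
rank_ℚ(R)=4; free=4−4=0
SNF(R) diag = [5, 15, 15, 15] → torsion [5, 15, 15, 15]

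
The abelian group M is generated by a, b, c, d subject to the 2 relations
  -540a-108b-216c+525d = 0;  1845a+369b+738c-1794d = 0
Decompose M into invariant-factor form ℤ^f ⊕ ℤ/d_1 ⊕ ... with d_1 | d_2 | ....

Answer: M ≅ ℤ^2 ⊕ ℤ/3 ⊕ ℤ/9

Derivation:
rank_ℚ(R)=2; free=4−2=2
SNF(R) diag = [3, 9] → torsion [3, 9]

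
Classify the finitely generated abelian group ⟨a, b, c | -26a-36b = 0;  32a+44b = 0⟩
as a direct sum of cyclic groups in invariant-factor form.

Answer: M ≅ ℤ^1 ⊕ ℤ/2 ⊕ ℤ/4

Derivation:
rank_ℚ(R)=2; free=3−2=1
SNF(R) diag = [2, 4] → torsion [2, 4]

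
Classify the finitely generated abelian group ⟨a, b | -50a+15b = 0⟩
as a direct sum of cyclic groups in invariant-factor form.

rank_ℚ(R)=1; free=2−1=1
SNF(R) diag = [5] → torsion [5]

Answer: M ≅ ℤ^1 ⊕ ℤ/5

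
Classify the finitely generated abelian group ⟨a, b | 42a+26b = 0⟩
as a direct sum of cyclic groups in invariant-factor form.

Answer: M ≅ ℤ^1 ⊕ ℤ/2

Derivation:
rank_ℚ(R)=1; free=2−1=1
SNF(R) diag = [2] → torsion [2]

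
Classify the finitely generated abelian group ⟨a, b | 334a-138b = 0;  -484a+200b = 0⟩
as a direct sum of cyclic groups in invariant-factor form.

Answer: M ≅ ℤ/2 ⊕ ℤ/4

Derivation:
rank_ℚ(R)=2; free=2−2=0
SNF(R) diag = [2, 4] → torsion [2, 4]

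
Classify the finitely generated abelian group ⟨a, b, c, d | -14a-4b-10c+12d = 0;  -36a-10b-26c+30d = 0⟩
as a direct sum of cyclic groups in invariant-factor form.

rank_ℚ(R)=2; free=4−2=2
SNF(R) diag = [2, 2] → torsion [2, 2]

Answer: M ≅ ℤ^2 ⊕ ℤ/2 ⊕ ℤ/2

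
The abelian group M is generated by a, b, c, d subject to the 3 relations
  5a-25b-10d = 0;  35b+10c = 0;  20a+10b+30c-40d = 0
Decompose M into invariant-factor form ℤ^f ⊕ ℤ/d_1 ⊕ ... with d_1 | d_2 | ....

rank_ℚ(R)=3; free=4−3=1
SNF(R) diag = [5, 5, 10] → torsion [5, 5, 10]

Answer: M ≅ ℤ^1 ⊕ ℤ/5 ⊕ ℤ/5 ⊕ ℤ/10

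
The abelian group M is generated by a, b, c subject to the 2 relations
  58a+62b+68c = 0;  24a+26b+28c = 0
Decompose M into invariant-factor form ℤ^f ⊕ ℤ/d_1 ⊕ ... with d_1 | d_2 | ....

rank_ℚ(R)=2; free=3−2=1
SNF(R) diag = [2, 2] → torsion [2, 2]

Answer: M ≅ ℤ^1 ⊕ ℤ/2 ⊕ ℤ/2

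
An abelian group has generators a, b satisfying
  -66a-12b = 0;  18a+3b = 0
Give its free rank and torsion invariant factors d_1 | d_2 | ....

Answer: M ≅ ℤ/3 ⊕ ℤ/6

Derivation:
rank_ℚ(R)=2; free=2−2=0
SNF(R) diag = [3, 6] → torsion [3, 6]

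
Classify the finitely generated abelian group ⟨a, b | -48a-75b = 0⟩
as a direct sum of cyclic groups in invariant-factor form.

Answer: M ≅ ℤ^1 ⊕ ℤ/3

Derivation:
rank_ℚ(R)=1; free=2−1=1
SNF(R) diag = [3] → torsion [3]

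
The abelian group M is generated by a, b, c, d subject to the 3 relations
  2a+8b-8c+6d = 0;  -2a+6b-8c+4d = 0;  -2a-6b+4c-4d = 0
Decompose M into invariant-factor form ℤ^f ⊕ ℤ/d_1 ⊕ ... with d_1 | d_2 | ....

Answer: M ≅ ℤ^1 ⊕ ℤ/2 ⊕ ℤ/2 ⊕ ℤ/4

Derivation:
rank_ℚ(R)=3; free=4−3=1
SNF(R) diag = [2, 2, 4] → torsion [2, 2, 4]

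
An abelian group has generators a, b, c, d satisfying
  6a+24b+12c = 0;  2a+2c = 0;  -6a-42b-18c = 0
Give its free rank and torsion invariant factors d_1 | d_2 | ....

Answer: M ≅ ℤ^1 ⊕ ℤ/2 ⊕ ℤ/6 ⊕ ℤ/6

Derivation:
rank_ℚ(R)=3; free=4−3=1
SNF(R) diag = [2, 6, 6] → torsion [2, 6, 6]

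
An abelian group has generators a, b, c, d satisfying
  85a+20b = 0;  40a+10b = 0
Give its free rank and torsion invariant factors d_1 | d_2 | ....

rank_ℚ(R)=2; free=4−2=2
SNF(R) diag = [5, 10] → torsion [5, 10]

Answer: M ≅ ℤ^2 ⊕ ℤ/5 ⊕ ℤ/10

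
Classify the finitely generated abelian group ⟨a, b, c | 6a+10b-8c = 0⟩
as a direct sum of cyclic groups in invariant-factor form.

rank_ℚ(R)=1; free=3−1=2
SNF(R) diag = [2] → torsion [2]

Answer: M ≅ ℤ^2 ⊕ ℤ/2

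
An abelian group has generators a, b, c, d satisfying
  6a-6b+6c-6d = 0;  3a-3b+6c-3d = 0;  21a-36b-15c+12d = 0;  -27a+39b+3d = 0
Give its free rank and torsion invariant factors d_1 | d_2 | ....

Answer: M ≅ ℤ/3 ⊕ ℤ/3 ⊕ ℤ/6 ⊕ ℤ/12

Derivation:
rank_ℚ(R)=4; free=4−4=0
SNF(R) diag = [3, 3, 6, 12] → torsion [3, 3, 6, 12]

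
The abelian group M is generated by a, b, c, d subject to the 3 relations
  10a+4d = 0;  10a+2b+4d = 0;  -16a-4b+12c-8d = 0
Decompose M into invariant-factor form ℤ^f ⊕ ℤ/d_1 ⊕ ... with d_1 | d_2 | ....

Answer: M ≅ ℤ^1 ⊕ ℤ/2 ⊕ ℤ/2 ⊕ ℤ/4

Derivation:
rank_ℚ(R)=3; free=4−3=1
SNF(R) diag = [2, 2, 4] → torsion [2, 2, 4]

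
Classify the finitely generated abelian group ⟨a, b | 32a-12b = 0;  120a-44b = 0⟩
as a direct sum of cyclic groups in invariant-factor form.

Answer: M ≅ ℤ/4 ⊕ ℤ/8

Derivation:
rank_ℚ(R)=2; free=2−2=0
SNF(R) diag = [4, 8] → torsion [4, 8]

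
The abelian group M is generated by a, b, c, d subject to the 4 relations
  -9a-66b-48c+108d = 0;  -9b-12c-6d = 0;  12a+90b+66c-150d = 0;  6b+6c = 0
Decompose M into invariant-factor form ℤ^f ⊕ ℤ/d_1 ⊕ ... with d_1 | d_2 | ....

rank_ℚ(R)=4; free=4−4=0
SNF(R) diag = [3, 3, 6, 18] → torsion [3, 3, 6, 18]

Answer: M ≅ ℤ/3 ⊕ ℤ/3 ⊕ ℤ/6 ⊕ ℤ/18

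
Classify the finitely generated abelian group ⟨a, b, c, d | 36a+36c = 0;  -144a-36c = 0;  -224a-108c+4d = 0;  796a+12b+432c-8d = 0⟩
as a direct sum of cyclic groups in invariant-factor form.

Answer: M ≅ ℤ/4 ⊕ ℤ/12 ⊕ ℤ/36 ⊕ ℤ/108

Derivation:
rank_ℚ(R)=4; free=4−4=0
SNF(R) diag = [4, 12, 36, 108] → torsion [4, 12, 36, 108]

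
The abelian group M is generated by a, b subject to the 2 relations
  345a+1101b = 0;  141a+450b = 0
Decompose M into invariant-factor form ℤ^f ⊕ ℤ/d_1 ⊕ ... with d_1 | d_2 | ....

Answer: M ≅ ℤ/3 ⊕ ℤ/3

Derivation:
rank_ℚ(R)=2; free=2−2=0
SNF(R) diag = [3, 3] → torsion [3, 3]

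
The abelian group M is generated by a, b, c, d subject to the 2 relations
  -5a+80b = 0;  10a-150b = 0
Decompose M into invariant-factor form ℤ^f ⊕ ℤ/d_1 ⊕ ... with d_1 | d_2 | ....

rank_ℚ(R)=2; free=4−2=2
SNF(R) diag = [5, 10] → torsion [5, 10]

Answer: M ≅ ℤ^2 ⊕ ℤ/5 ⊕ ℤ/10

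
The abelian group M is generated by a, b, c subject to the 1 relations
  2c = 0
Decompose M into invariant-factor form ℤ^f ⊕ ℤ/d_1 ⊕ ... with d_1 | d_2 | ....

rank_ℚ(R)=1; free=3−1=2
SNF(R) diag = [2] → torsion [2]

Answer: M ≅ ℤ^2 ⊕ ℤ/2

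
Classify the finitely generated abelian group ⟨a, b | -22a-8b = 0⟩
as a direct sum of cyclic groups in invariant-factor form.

Answer: M ≅ ℤ^1 ⊕ ℤ/2

Derivation:
rank_ℚ(R)=1; free=2−1=1
SNF(R) diag = [2] → torsion [2]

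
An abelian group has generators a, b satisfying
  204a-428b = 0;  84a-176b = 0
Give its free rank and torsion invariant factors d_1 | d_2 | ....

Answer: M ≅ ℤ/4 ⊕ ℤ/12

Derivation:
rank_ℚ(R)=2; free=2−2=0
SNF(R) diag = [4, 12] → torsion [4, 12]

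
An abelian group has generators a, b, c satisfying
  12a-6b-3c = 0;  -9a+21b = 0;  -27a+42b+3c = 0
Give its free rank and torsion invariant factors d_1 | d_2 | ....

rank_ℚ(R)=3; free=3−3=0
SNF(R) diag = [3, 3, 3] → torsion [3, 3, 3]

Answer: M ≅ ℤ/3 ⊕ ℤ/3 ⊕ ℤ/3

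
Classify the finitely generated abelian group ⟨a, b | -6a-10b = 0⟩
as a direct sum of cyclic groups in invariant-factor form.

rank_ℚ(R)=1; free=2−1=1
SNF(R) diag = [2] → torsion [2]

Answer: M ≅ ℤ^1 ⊕ ℤ/2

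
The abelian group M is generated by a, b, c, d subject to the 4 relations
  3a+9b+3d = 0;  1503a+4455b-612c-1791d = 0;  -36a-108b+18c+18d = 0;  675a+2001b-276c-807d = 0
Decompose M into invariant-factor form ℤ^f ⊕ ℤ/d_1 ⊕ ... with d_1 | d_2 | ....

Answer: M ≅ ℤ/3 ⊕ ℤ/6 ⊕ ℤ/18 ⊕ ℤ/54

Derivation:
rank_ℚ(R)=4; free=4−4=0
SNF(R) diag = [3, 6, 18, 54] → torsion [3, 6, 18, 54]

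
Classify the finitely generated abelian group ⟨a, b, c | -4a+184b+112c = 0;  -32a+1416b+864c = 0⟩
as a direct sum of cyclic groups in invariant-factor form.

Answer: M ≅ ℤ^1 ⊕ ℤ/4 ⊕ ℤ/8

Derivation:
rank_ℚ(R)=2; free=3−2=1
SNF(R) diag = [4, 8] → torsion [4, 8]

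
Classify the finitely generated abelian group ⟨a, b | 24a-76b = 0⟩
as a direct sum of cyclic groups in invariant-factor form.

rank_ℚ(R)=1; free=2−1=1
SNF(R) diag = [4] → torsion [4]

Answer: M ≅ ℤ^1 ⊕ ℤ/4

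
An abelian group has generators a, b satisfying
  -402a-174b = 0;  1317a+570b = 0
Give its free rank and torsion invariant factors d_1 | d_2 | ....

rank_ℚ(R)=2; free=2−2=0
SNF(R) diag = [3, 6] → torsion [3, 6]

Answer: M ≅ ℤ/3 ⊕ ℤ/6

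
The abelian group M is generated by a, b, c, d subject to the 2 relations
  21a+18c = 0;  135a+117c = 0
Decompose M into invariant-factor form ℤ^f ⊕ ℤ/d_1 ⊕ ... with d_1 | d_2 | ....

Answer: M ≅ ℤ^2 ⊕ ℤ/3 ⊕ ℤ/9

Derivation:
rank_ℚ(R)=2; free=4−2=2
SNF(R) diag = [3, 9] → torsion [3, 9]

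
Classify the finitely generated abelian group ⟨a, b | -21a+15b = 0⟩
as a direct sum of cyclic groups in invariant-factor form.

rank_ℚ(R)=1; free=2−1=1
SNF(R) diag = [3] → torsion [3]

Answer: M ≅ ℤ^1 ⊕ ℤ/3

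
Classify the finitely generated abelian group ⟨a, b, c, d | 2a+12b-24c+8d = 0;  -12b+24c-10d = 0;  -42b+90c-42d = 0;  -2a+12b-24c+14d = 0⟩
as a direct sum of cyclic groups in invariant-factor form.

rank_ℚ(R)=4; free=4−4=0
SNF(R) diag = [2, 2, 6, 12] → torsion [2, 2, 6, 12]

Answer: M ≅ ℤ/2 ⊕ ℤ/2 ⊕ ℤ/6 ⊕ ℤ/12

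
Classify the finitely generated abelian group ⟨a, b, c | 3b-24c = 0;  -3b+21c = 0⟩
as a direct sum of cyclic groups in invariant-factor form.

Answer: M ≅ ℤ^1 ⊕ ℤ/3 ⊕ ℤ/3

Derivation:
rank_ℚ(R)=2; free=3−2=1
SNF(R) diag = [3, 3] → torsion [3, 3]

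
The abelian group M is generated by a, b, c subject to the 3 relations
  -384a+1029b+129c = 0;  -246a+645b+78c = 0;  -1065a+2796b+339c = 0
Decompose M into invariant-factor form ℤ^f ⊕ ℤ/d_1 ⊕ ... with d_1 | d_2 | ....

Answer: M ≅ ℤ/3 ⊕ ℤ/9 ⊕ ℤ/27

Derivation:
rank_ℚ(R)=3; free=3−3=0
SNF(R) diag = [3, 9, 27] → torsion [3, 9, 27]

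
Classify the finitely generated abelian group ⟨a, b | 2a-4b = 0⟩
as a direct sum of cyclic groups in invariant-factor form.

Answer: M ≅ ℤ^1 ⊕ ℤ/2

Derivation:
rank_ℚ(R)=1; free=2−1=1
SNF(R) diag = [2] → torsion [2]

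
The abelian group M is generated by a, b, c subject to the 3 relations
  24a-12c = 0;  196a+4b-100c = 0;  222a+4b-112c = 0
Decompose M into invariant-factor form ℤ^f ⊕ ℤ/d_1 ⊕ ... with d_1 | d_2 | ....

rank_ℚ(R)=3; free=3−3=0
SNF(R) diag = [2, 4, 12] → torsion [2, 4, 12]

Answer: M ≅ ℤ/2 ⊕ ℤ/4 ⊕ ℤ/12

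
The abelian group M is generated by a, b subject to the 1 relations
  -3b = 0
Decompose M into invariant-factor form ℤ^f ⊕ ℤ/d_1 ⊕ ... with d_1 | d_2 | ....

Answer: M ≅ ℤ^1 ⊕ ℤ/3

Derivation:
rank_ℚ(R)=1; free=2−1=1
SNF(R) diag = [3] → torsion [3]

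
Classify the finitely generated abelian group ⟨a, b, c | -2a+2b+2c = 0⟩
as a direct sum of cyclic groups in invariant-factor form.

rank_ℚ(R)=1; free=3−1=2
SNF(R) diag = [2] → torsion [2]

Answer: M ≅ ℤ^2 ⊕ ℤ/2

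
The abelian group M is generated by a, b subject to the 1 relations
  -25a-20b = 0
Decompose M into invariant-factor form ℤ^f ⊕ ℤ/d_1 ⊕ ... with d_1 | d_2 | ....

Answer: M ≅ ℤ^1 ⊕ ℤ/5

Derivation:
rank_ℚ(R)=1; free=2−1=1
SNF(R) diag = [5] → torsion [5]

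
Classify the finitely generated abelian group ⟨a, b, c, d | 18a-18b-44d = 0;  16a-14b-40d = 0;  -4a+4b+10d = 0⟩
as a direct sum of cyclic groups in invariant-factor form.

Answer: M ≅ ℤ^1 ⊕ ℤ/2 ⊕ ℤ/2 ⊕ ℤ/2

Derivation:
rank_ℚ(R)=3; free=4−3=1
SNF(R) diag = [2, 2, 2] → torsion [2, 2, 2]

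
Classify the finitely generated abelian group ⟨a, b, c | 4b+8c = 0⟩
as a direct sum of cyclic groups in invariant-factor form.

rank_ℚ(R)=1; free=3−1=2
SNF(R) diag = [4] → torsion [4]

Answer: M ≅ ℤ^2 ⊕ ℤ/4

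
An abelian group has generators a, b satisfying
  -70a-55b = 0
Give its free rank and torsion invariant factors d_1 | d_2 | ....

Answer: M ≅ ℤ^1 ⊕ ℤ/5

Derivation:
rank_ℚ(R)=1; free=2−1=1
SNF(R) diag = [5] → torsion [5]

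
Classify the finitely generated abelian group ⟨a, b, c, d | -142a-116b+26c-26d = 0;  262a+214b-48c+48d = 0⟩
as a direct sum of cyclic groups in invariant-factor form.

rank_ℚ(R)=2; free=4−2=2
SNF(R) diag = [2, 2] → torsion [2, 2]

Answer: M ≅ ℤ^2 ⊕ ℤ/2 ⊕ ℤ/2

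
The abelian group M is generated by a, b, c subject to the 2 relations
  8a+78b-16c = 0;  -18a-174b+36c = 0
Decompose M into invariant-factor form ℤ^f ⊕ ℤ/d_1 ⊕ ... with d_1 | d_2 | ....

Answer: M ≅ ℤ^1 ⊕ ℤ/2 ⊕ ℤ/6

Derivation:
rank_ℚ(R)=2; free=3−2=1
SNF(R) diag = [2, 6] → torsion [2, 6]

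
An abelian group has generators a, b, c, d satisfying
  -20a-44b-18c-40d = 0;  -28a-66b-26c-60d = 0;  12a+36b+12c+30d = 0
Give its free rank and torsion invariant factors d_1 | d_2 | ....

rank_ℚ(R)=3; free=4−3=1
SNF(R) diag = [2, 2, 6] → torsion [2, 2, 6]

Answer: M ≅ ℤ^1 ⊕ ℤ/2 ⊕ ℤ/2 ⊕ ℤ/6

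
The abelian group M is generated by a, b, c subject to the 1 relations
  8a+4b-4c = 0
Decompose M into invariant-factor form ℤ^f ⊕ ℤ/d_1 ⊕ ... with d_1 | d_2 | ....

Answer: M ≅ ℤ^2 ⊕ ℤ/4

Derivation:
rank_ℚ(R)=1; free=3−1=2
SNF(R) diag = [4] → torsion [4]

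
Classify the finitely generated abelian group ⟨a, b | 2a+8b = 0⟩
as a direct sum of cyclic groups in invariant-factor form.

Answer: M ≅ ℤ^1 ⊕ ℤ/2

Derivation:
rank_ℚ(R)=1; free=2−1=1
SNF(R) diag = [2] → torsion [2]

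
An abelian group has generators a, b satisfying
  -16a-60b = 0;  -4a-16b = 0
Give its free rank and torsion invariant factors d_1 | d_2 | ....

Answer: M ≅ ℤ/4 ⊕ ℤ/4

Derivation:
rank_ℚ(R)=2; free=2−2=0
SNF(R) diag = [4, 4] → torsion [4, 4]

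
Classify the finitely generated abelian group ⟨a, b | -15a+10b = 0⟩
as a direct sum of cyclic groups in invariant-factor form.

rank_ℚ(R)=1; free=2−1=1
SNF(R) diag = [5] → torsion [5]

Answer: M ≅ ℤ^1 ⊕ ℤ/5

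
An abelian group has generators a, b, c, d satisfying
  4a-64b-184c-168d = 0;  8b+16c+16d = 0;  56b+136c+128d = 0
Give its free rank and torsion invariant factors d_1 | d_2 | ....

rank_ℚ(R)=3; free=4−3=1
SNF(R) diag = [4, 8, 8] → torsion [4, 8, 8]

Answer: M ≅ ℤ^1 ⊕ ℤ/4 ⊕ ℤ/8 ⊕ ℤ/8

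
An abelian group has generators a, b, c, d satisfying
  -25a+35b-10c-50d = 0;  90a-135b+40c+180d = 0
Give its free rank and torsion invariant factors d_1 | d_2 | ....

rank_ℚ(R)=2; free=4−2=2
SNF(R) diag = [5, 5] → torsion [5, 5]

Answer: M ≅ ℤ^2 ⊕ ℤ/5 ⊕ ℤ/5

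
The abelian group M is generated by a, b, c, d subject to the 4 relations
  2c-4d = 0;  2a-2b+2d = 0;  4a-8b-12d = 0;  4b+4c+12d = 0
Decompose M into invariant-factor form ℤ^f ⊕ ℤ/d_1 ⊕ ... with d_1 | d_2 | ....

rank_ℚ(R)=4; free=4−4=0
SNF(R) diag = [2, 2, 4, 4] → torsion [2, 2, 4, 4]

Answer: M ≅ ℤ/2 ⊕ ℤ/2 ⊕ ℤ/4 ⊕ ℤ/4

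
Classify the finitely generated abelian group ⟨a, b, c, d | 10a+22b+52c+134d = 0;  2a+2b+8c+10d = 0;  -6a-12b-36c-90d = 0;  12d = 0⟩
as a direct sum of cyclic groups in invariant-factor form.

Answer: M ≅ ℤ/2 ⊕ ℤ/6 ⊕ ℤ/12 ⊕ ℤ/12

Derivation:
rank_ℚ(R)=4; free=4−4=0
SNF(R) diag = [2, 6, 12, 12] → torsion [2, 6, 12, 12]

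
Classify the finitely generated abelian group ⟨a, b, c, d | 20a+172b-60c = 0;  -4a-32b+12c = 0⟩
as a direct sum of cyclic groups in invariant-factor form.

rank_ℚ(R)=2; free=4−2=2
SNF(R) diag = [4, 12] → torsion [4, 12]

Answer: M ≅ ℤ^2 ⊕ ℤ/4 ⊕ ℤ/12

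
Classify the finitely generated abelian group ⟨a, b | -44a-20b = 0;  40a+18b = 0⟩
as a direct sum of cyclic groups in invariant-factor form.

Answer: M ≅ ℤ/2 ⊕ ℤ/4

Derivation:
rank_ℚ(R)=2; free=2−2=0
SNF(R) diag = [2, 4] → torsion [2, 4]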